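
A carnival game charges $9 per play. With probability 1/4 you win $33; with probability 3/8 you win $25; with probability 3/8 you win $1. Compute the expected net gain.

E[payout] = 33·1/4 + 25·3/8 + 1·3/8
 = 33/4 + 75/8 + 3/8
 = 18
Net = 18 - 9 = 9

9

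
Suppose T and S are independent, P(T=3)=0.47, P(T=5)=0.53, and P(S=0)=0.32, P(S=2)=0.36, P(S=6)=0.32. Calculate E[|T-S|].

2.6616

E[|T-S|] = Σ_t Σ_s |t-s| · P(T=t)P(S=s)
 = 3·0.1504 + 1·0.1692 + 3·0.1504 + 5·0.1696 + 3·0.1908 + 1·0.1696
 = 0.4512 + 0.1692 + 0.4512 + 0.848 + 0.5724 + 0.1696
 = 2.6616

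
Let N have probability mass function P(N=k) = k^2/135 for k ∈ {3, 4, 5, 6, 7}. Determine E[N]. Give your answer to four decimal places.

5.7407

E[N] = Σ n·P(N=n)
 = 3·1/15 + 4·16/135 + 5·5/27 + 6·4/15 + 7·49/135
 = 1/5 + 64/135 + 25/27 + 8/5 + 343/135
 = 155/27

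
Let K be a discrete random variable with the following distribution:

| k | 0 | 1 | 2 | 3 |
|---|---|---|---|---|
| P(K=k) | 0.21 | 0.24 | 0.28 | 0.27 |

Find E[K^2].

3.79

E[K^2] = Σ k^2·P(K=k)
 = 0·0.21 + 1·0.24 + 4·0.28 + 9·0.27
 = 0 + 0.24 + 1.12 + 2.43
 = 3.79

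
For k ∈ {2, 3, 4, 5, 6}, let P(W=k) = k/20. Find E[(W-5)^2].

E[(W-5)^2] = Σ (w-5)^2·P(W=w)
 = 9·1/10 + 4·3/20 + 1·1/5 + 0·1/4 + 1·3/10
 = 9/10 + 3/5 + 1/5 + 0 + 3/10
 = 2

2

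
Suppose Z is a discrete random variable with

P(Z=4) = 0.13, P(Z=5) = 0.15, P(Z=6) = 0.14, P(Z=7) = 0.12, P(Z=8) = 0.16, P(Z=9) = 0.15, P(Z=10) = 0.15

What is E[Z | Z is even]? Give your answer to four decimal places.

P(Z is even) = 0.13 + 0.14 + 0.16 + 0.15 = 0.58.
E[Z | Z is even] = [4·0.13 + 6·0.14 + 8·0.16 + 10·0.15] / 0.58
 = 4.14 / 0.58
 = 207/29

7.1379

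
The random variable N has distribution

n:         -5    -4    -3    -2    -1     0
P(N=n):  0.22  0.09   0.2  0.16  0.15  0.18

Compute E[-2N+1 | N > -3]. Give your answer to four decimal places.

2.9184

P(N > -3) = 0.16 + 0.15 + 0.18 = 0.49.
E[-2N+1 | N > -3] = [5·0.16 + 3·0.15 + 1·0.18] / 0.49
 = 1.43 / 0.49
 = 143/49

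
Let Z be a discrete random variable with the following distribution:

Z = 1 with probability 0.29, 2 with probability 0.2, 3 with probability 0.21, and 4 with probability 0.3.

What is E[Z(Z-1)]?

E[Z(Z-1)] = Σ z(z-1)·P(Z=z)
 = 0·0.29 + 2·0.2 + 6·0.21 + 12·0.3
 = 0 + 0.4 + 1.26 + 3.6
 = 5.26

5.26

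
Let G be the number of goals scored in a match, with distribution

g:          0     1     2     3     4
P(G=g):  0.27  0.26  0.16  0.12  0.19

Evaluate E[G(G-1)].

E[G(G-1)] = Σ g(g-1)·P(G=g)
 = 0·0.27 + 0·0.26 + 2·0.16 + 6·0.12 + 12·0.19
 = 0 + 0 + 0.32 + 0.72 + 2.28
 = 3.32

3.32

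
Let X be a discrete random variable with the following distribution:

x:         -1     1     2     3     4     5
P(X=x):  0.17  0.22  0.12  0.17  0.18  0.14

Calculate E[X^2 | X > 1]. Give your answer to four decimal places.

P(X > 1) = 0.12 + 0.17 + 0.18 + 0.14 = 0.61.
E[X^2 | X > 1] = [4·0.12 + 9·0.17 + 16·0.18 + 25·0.14] / 0.61
 = 8.39 / 0.61
 = 839/61

13.7541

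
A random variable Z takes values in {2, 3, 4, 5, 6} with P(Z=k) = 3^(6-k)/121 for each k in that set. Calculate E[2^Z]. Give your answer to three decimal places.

6.975

E[2^Z] = Σ 2^z·P(Z=z)
 = 4·81/121 + 8·27/121 + 16·9/121 + 32·3/121 + 64·1/121
 = 324/121 + 216/121 + 144/121 + 96/121 + 64/121
 = 844/121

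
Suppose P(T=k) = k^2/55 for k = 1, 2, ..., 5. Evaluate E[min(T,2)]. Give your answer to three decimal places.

E[min(T,2)] = Σ min(t,2)·P(T=t)
 = 1·1/55 + 2·4/55 + 2·9/55 + 2·16/55 + 2·5/11
 = 1/55 + 8/55 + 18/55 + 32/55 + 10/11
 = 109/55

1.982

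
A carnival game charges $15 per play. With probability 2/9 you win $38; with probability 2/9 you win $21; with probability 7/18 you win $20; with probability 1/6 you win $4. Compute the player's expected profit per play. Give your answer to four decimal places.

6.5556

E[payout] = 38·2/9 + 21·2/9 + 20·7/18 + 4·1/6
 = 76/9 + 14/3 + 70/9 + 2/3
 = 194/9
Net = 194/9 - 15 = 59/9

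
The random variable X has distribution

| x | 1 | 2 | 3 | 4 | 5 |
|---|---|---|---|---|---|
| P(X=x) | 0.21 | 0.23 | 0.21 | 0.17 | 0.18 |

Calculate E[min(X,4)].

E[min(X,4)] = Σ min(x,4)·P(X=x)
 = 1·0.21 + 2·0.23 + 3·0.21 + 4·0.17 + 4·0.18
 = 0.21 + 0.46 + 0.63 + 0.68 + 0.72
 = 2.7

2.7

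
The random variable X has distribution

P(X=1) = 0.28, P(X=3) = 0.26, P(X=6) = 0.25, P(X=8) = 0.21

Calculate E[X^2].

25.06

E[X^2] = Σ x^2·P(X=x)
 = 1·0.28 + 9·0.26 + 36·0.25 + 64·0.21
 = 0.28 + 2.34 + 9 + 13.44
 = 25.06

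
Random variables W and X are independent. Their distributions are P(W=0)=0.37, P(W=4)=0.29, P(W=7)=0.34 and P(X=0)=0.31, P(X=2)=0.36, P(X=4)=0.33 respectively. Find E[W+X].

5.58

E[W+X] = Σ_w Σ_x (w+x) · P(W=w)P(X=x)
 = 0·0.1147 + 2·0.1332 + 4·0.1221 + 4·0.0899 + 6·0.1044 + 8·0.0957 + 7·0.1054 + 9·0.1224 + 11·0.1122
 = 0 + 0.2664 + 0.4884 + 0.3596 + 0.6264 + 0.7656 + 0.7378 + 1.1016 + 1.2342
 = 5.58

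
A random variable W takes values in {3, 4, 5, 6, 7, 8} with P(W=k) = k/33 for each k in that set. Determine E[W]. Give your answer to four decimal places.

E[W] = Σ w·P(W=w)
 = 3·1/11 + 4·4/33 + 5·5/33 + 6·2/11 + 7·7/33 + 8·8/33
 = 3/11 + 16/33 + 25/33 + 12/11 + 49/33 + 64/33
 = 199/33

6.0303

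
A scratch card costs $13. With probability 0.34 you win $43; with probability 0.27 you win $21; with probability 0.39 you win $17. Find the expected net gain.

13.92

E[payout] = 43·0.34 + 21·0.27 + 17·0.39
 = 14.62 + 5.67 + 6.63
 = 26.92
Net = 26.92 - 13 = 13.92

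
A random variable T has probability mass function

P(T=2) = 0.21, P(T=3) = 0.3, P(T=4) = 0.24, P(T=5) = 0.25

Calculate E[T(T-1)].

10.1

E[T(T-1)] = Σ t(t-1)·P(T=t)
 = 2·0.21 + 6·0.3 + 12·0.24 + 20·0.25
 = 0.42 + 1.8 + 2.88 + 5
 = 10.1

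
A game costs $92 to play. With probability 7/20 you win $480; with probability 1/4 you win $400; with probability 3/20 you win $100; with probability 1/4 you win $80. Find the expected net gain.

E[payout] = 480·7/20 + 400·1/4 + 100·3/20 + 80·1/4
 = 168 + 100 + 15 + 20
 = 303
Net = 303 - 92 = 211

211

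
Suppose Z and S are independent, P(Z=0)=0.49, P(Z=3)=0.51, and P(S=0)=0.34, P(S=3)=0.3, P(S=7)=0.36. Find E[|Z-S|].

2.9304

E[|Z-S|] = Σ_z Σ_s |z-s| · P(Z=z)P(S=s)
 = 0·0.1666 + 3·0.147 + 7·0.1764 + 3·0.1734 + 0·0.153 + 4·0.1836
 = 0 + 0.441 + 1.2348 + 0.5202 + 0 + 0.7344
 = 2.9304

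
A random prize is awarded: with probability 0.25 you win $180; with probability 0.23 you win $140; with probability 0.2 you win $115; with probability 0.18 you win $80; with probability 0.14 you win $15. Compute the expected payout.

116.7

E[payout] = 180·0.25 + 140·0.23 + 115·0.2 + 80·0.18 + 15·0.14
 = 45 + 32.2 + 23 + 14.4 + 2.1
 = 116.7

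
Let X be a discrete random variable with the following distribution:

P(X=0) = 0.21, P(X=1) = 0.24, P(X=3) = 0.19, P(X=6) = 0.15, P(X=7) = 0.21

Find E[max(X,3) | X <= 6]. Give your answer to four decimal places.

3.5696

P(X <= 6) = 0.21 + 0.24 + 0.19 + 0.15 = 0.79.
E[max(X,3) | X <= 6] = [3·0.21 + 3·0.24 + 3·0.19 + 6·0.15] / 0.79
 = 2.82 / 0.79
 = 282/79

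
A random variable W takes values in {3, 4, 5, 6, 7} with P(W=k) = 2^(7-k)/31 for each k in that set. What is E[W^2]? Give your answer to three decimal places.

E[W^2] = Σ w^2·P(W=w)
 = 9·16/31 + 16·8/31 + 25·4/31 + 36·2/31 + 49·1/31
 = 144/31 + 128/31 + 100/31 + 72/31 + 49/31
 = 493/31

15.903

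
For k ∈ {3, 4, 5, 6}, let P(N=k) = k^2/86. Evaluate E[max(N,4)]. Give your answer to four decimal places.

E[max(N,4)] = Σ max(n,4)·P(N=n)
 = 4·9/86 + 4·8/43 + 5·25/86 + 6·18/43
 = 18/43 + 32/43 + 125/86 + 108/43
 = 441/86

5.1279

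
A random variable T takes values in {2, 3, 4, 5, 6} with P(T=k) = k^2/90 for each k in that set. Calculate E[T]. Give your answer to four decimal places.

E[T] = Σ t·P(T=t)
 = 2·2/45 + 3·1/10 + 4·8/45 + 5·5/18 + 6·2/5
 = 4/45 + 3/10 + 32/45 + 25/18 + 12/5
 = 44/9

4.8889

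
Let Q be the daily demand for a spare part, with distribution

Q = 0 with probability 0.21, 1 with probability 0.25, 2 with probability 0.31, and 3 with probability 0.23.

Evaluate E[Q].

E[Q] = Σ q·P(Q=q)
 = 0·0.21 + 1·0.25 + 2·0.31 + 3·0.23
 = 0 + 0.25 + 0.62 + 0.69
 = 1.56

1.56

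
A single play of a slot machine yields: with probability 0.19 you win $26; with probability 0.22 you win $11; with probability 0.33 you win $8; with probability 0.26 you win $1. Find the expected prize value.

E[payout] = 26·0.19 + 11·0.22 + 8·0.33 + 1·0.26
 = 4.94 + 2.42 + 2.64 + 0.26
 = 10.26

10.26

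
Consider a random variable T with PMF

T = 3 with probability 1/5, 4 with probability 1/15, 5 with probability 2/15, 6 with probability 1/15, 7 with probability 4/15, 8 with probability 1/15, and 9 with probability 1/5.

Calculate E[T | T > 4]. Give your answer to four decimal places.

7.1818

P(T > 4) = 2/15 + 1/15 + 4/15 + 1/15 + 1/5 = 11/15.
E[T | T > 4] = [5·2/15 + 6·1/15 + 7·4/15 + 8·1/15 + 9·1/5] / (11/15)
 = 79/15 / (11/15)
 = 79/11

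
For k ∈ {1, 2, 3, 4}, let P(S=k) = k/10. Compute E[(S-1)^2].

E[(S-1)^2] = Σ (s-1)^2·P(S=s)
 = 0·1/10 + 1·1/5 + 4·3/10 + 9·2/5
 = 0 + 1/5 + 6/5 + 18/5
 = 5

5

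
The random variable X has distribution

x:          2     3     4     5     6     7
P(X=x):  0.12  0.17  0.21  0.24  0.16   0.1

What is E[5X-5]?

E[5X-5] = Σ (5x-5)·P(X=x)
 = 5·0.12 + 10·0.17 + 15·0.21 + 20·0.24 + 25·0.16 + 30·0.1
 = 0.6 + 1.7 + 3.15 + 4.8 + 4 + 3
 = 17.25

17.25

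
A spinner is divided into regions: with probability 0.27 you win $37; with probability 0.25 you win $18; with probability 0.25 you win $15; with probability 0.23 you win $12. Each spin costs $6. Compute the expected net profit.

15

E[payout] = 37·0.27 + 18·0.25 + 15·0.25 + 12·0.23
 = 9.99 + 4.5 + 3.75 + 2.76
 = 21
Net = 21 - 6 = 15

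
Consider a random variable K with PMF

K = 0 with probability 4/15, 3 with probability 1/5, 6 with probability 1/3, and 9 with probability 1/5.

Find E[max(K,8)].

8.2

E[max(K,8)] = Σ max(k,8)·P(K=k)
 = 8·4/15 + 8·1/5 + 8·1/3 + 9·1/5
 = 32/15 + 8/5 + 8/3 + 9/5
 = 41/5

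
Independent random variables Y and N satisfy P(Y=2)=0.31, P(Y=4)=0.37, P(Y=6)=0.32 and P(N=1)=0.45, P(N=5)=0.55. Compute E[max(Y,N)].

4.735

E[max(Y,N)] = Σ_y Σ_n max(y,n) · P(Y=y)P(N=n)
 = 2·0.1395 + 5·0.1705 + 4·0.1665 + 5·0.2035 + 6·0.144 + 6·0.176
 = 0.279 + 0.8525 + 0.666 + 1.0175 + 0.864 + 1.056
 = 4.735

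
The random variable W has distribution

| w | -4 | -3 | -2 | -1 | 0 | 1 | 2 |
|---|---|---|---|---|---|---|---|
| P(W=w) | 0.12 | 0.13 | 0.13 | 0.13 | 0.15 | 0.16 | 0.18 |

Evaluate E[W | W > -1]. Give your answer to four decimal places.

1.0612

P(W > -1) = 0.15 + 0.16 + 0.18 = 0.49.
E[W | W > -1] = [0·0.15 + 1·0.16 + 2·0.18] / 0.49
 = 0.52 / 0.49
 = 52/49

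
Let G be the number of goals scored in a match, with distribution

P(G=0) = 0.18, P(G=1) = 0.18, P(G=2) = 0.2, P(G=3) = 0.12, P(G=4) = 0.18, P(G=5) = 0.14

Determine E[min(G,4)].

2.22

E[min(G,4)] = Σ min(g,4)·P(G=g)
 = 0·0.18 + 1·0.18 + 2·0.2 + 3·0.12 + 4·0.18 + 4·0.14
 = 0 + 0.18 + 0.4 + 0.36 + 0.72 + 0.56
 = 2.22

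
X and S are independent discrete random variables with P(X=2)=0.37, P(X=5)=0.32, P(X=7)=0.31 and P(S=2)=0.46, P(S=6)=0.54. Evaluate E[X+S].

8.67

E[X+S] = Σ_x Σ_s (x+s) · P(X=x)P(S=s)
 = 4·0.1702 + 8·0.1998 + 7·0.1472 + 11·0.1728 + 9·0.1426 + 13·0.1674
 = 0.6808 + 1.5984 + 1.0304 + 1.9008 + 1.2834 + 2.1762
 = 8.67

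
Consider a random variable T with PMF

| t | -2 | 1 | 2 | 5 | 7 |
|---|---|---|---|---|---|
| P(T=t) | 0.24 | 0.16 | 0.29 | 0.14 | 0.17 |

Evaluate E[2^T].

27.78

E[2^T] = Σ 2^t·P(T=t)
 = 0.25·0.24 + 2·0.16 + 4·0.29 + 32·0.14 + 128·0.17
 = 0.06 + 0.32 + 1.16 + 4.48 + 21.76
 = 27.78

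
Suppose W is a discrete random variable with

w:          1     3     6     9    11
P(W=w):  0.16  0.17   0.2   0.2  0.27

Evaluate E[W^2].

57.76

E[W^2] = Σ w^2·P(W=w)
 = 1·0.16 + 9·0.17 + 36·0.2 + 81·0.2 + 121·0.27
 = 0.16 + 1.53 + 7.2 + 16.2 + 32.67
 = 57.76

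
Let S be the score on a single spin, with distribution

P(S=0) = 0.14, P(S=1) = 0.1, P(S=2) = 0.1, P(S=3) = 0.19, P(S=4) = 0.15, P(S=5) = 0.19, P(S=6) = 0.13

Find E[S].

3.2

E[S] = Σ s·P(S=s)
 = 0·0.14 + 1·0.1 + 2·0.1 + 3·0.19 + 4·0.15 + 5·0.19 + 6·0.13
 = 0 + 0.1 + 0.2 + 0.57 + 0.6 + 0.95 + 0.78
 = 3.2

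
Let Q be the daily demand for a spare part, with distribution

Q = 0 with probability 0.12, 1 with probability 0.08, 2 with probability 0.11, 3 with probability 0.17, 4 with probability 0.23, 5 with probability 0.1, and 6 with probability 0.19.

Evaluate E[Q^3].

73.81

E[Q^3] = Σ q^3·P(Q=q)
 = 0·0.12 + 1·0.08 + 8·0.11 + 27·0.17 + 64·0.23 + 125·0.1 + 216·0.19
 = 0 + 0.08 + 0.88 + 4.59 + 14.72 + 12.5 + 41.04
 = 73.81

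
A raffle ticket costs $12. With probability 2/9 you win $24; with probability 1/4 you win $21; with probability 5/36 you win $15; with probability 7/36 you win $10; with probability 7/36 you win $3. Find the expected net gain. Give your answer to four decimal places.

3.1944

E[payout] = 24·2/9 + 21·1/4 + 15·5/36 + 10·7/36 + 3·7/36
 = 16/3 + 21/4 + 25/12 + 35/18 + 7/12
 = 547/36
Net = 547/36 - 12 = 115/36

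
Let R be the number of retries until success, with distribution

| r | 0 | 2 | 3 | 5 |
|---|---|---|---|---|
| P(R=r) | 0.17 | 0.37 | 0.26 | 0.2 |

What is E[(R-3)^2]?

2.7

E[(R-3)^2] = Σ (r-3)^2·P(R=r)
 = 9·0.17 + 1·0.37 + 0·0.26 + 4·0.2
 = 1.53 + 0.37 + 0 + 0.8
 = 2.7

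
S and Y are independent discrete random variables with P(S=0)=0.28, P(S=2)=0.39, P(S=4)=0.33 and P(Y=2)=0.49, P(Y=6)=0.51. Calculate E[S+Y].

6.14

E[S+Y] = Σ_s Σ_y (s+y) · P(S=s)P(Y=y)
 = 2·0.1372 + 6·0.1428 + 4·0.1911 + 8·0.1989 + 6·0.1617 + 10·0.1683
 = 0.2744 + 0.8568 + 0.7644 + 1.5912 + 0.9702 + 1.683
 = 6.14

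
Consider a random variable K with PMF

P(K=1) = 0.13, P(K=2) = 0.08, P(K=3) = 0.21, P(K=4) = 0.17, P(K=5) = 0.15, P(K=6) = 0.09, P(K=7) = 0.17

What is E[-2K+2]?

E[-2K+2] = Σ (-2k+2)·P(K=k)
 = 0·0.13 + (-2)·0.08 + (-4)·0.21 + (-6)·0.17 + (-8)·0.15 + (-10)·0.09 + (-12)·0.17
 = 0 + (-0.16) + (-0.84) + (-1.02) + (-1.2) + (-0.9) + (-2.04)
 = -6.16

-6.16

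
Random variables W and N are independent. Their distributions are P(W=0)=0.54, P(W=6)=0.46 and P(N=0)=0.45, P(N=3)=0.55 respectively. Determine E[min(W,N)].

0.759

E[min(W,N)] = Σ_w Σ_n min(w,n) · P(W=w)P(N=n)
 = 0·0.243 + 0·0.297 + 0·0.207 + 3·0.253
 = 0 + 0 + 0 + 0.759
 = 0.759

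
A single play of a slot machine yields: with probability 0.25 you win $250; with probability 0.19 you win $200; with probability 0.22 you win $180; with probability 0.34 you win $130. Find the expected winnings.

E[payout] = 250·0.25 + 200·0.19 + 180·0.22 + 130·0.34
 = 62.5 + 38 + 39.6 + 44.2
 = 184.3

184.3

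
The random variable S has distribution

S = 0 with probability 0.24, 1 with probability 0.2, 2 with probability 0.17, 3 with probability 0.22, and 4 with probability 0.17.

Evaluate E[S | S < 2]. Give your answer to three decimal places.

0.455

P(S < 2) = 0.24 + 0.2 = 0.44.
E[S | S < 2] = [0·0.24 + 1·0.2] / 0.44
 = 0.2 / 0.44
 = 5/11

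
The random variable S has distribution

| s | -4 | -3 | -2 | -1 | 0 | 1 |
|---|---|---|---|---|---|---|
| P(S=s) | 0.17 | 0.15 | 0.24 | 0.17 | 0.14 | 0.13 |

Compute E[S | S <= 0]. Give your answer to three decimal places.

-2.046

P(S <= 0) = 0.17 + 0.15 + 0.24 + 0.17 + 0.14 = 0.87.
E[S | S <= 0] = [(-4)·0.17 + (-3)·0.15 + (-2)·0.24 + (-1)·0.17 + 0·0.14] / 0.87
 = -1.78 / 0.87
 = -178/87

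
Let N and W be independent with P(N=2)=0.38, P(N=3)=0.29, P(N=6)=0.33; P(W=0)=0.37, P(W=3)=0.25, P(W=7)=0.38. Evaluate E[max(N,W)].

E[max(N,W)] = Σ_n Σ_w max(n,w) · P(N=n)P(W=w)
 = 2·0.1406 + 3·0.095 + 7·0.1444 + 3·0.1073 + 3·0.0725 + 7·0.1102 + 6·0.1221 + 6·0.0825 + 7·0.1254
 = 0.2812 + 0.285 + 1.0108 + 0.3219 + 0.2175 + 0.7714 + 0.7326 + 0.495 + 0.8778
 = 4.9932

4.9932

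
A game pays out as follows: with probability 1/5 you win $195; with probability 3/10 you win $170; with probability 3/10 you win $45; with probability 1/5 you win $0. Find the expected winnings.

E[payout] = 195·1/5 + 170·3/10 + 45·3/10 + 0·1/5
 = 39 + 51 + 27/2 + 0
 = 207/2

103.5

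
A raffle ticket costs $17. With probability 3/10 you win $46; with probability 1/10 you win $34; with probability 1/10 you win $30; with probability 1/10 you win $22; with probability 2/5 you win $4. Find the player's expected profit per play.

E[payout] = 46·3/10 + 34·1/10 + 30·1/10 + 22·1/10 + 4·2/5
 = 69/5 + 17/5 + 3 + 11/5 + 8/5
 = 24
Net = 24 - 17 = 7

7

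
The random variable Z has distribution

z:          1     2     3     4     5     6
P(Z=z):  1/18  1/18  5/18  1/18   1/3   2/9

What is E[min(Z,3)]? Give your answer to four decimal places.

2.8333

E[min(Z,3)] = Σ min(z,3)·P(Z=z)
 = 1·1/18 + 2·1/18 + 3·5/18 + 3·1/18 + 3·1/3 + 3·2/9
 = 1/18 + 1/9 + 5/6 + 1/6 + 1 + 2/3
 = 17/6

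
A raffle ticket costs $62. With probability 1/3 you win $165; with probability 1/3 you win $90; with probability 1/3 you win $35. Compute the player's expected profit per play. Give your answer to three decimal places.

E[payout] = 165·1/3 + 90·1/3 + 35·1/3
 = 55 + 30 + 35/3
 = 290/3
Net = 290/3 - 62 = 104/3

34.667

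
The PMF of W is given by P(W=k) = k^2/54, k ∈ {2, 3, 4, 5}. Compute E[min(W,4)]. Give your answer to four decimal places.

3.6852

E[min(W,4)] = Σ min(w,4)·P(W=w)
 = 2·2/27 + 3·1/6 + 4·8/27 + 4·25/54
 = 4/27 + 1/2 + 32/27 + 50/27
 = 199/54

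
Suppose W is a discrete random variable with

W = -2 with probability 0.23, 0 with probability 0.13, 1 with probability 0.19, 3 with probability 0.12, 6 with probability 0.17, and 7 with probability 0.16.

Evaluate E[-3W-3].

-9.69

E[-3W-3] = Σ (-3w-3)·P(W=w)
 = 3·0.23 + (-3)·0.13 + (-6)·0.19 + (-12)·0.12 + (-21)·0.17 + (-24)·0.16
 = 0.69 + (-0.39) + (-1.14) + (-1.44) + (-3.57) + (-3.84)
 = -9.69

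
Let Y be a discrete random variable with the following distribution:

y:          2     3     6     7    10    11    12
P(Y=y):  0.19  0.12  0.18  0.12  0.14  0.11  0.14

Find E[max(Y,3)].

E[max(Y,3)] = Σ max(y,3)·P(Y=y)
 = 3·0.19 + 3·0.12 + 6·0.18 + 7·0.12 + 10·0.14 + 11·0.11 + 12·0.14
 = 0.57 + 0.36 + 1.08 + 0.84 + 1.4 + 1.21 + 1.68
 = 7.14

7.14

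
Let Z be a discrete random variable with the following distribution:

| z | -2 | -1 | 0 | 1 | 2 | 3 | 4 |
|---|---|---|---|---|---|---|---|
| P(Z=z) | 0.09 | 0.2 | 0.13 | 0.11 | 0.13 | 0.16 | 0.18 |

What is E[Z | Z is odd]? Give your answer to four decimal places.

P(Z is odd) = 0.2 + 0.11 + 0.16 = 0.47.
E[Z | Z is odd] = [(-1)·0.2 + 1·0.11 + 3·0.16] / 0.47
 = 0.39 / 0.47
 = 39/47

0.8298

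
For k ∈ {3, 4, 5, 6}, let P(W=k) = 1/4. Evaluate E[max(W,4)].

4.75

E[max(W,4)] = Σ max(w,4)·P(W=w)
 = 4·1/4 + 4·1/4 + 5·1/4 + 6·1/4
 = 1 + 1 + 5/4 + 3/2
 = 19/4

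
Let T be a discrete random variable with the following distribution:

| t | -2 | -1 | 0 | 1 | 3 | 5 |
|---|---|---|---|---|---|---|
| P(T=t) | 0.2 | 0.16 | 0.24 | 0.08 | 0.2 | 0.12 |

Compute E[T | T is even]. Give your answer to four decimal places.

P(T is even) = 0.2 + 0.24 = 0.44.
E[T | T is even] = [(-2)·0.2 + 0·0.24] / 0.44
 = -0.4 / 0.44
 = -10/11

-0.9091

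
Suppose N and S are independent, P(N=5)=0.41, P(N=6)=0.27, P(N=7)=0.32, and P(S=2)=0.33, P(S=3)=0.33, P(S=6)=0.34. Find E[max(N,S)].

6.0494

E[max(N,S)] = Σ_n Σ_s max(n,s) · P(N=n)P(S=s)
 = 5·0.1353 + 5·0.1353 + 6·0.1394 + 6·0.0891 + 6·0.0891 + 6·0.0918 + 7·0.1056 + 7·0.1056 + 7·0.1088
 = 0.6765 + 0.6765 + 0.8364 + 0.5346 + 0.5346 + 0.5508 + 0.7392 + 0.7392 + 0.7616
 = 6.0494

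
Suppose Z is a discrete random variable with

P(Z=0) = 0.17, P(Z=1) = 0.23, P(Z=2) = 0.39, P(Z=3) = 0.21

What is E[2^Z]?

E[2^Z] = Σ 2^z·P(Z=z)
 = 1·0.17 + 2·0.23 + 4·0.39 + 8·0.21
 = 0.17 + 0.46 + 1.56 + 1.68
 = 3.87

3.87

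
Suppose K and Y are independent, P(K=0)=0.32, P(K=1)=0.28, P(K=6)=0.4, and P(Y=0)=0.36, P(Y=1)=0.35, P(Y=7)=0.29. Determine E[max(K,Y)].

4.0448

E[max(K,Y)] = Σ_k Σ_y max(k,y) · P(K=k)P(Y=y)
 = 0·0.1152 + 1·0.112 + 7·0.0928 + 1·0.1008 + 1·0.098 + 7·0.0812 + 6·0.144 + 6·0.14 + 7·0.116
 = 0 + 0.112 + 0.6496 + 0.1008 + 0.098 + 0.5684 + 0.864 + 0.84 + 0.812
 = 4.0448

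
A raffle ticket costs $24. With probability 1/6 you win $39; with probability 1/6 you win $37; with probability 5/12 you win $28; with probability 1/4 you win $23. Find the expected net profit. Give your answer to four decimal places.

E[payout] = 39·1/6 + 37·1/6 + 28·5/12 + 23·1/4
 = 13/2 + 37/6 + 35/3 + 23/4
 = 361/12
Net = 361/12 - 24 = 73/12

6.0833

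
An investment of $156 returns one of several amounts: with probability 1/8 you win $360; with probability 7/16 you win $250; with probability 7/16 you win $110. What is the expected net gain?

E[payout] = 360·1/8 + 250·7/16 + 110·7/16
 = 45 + 875/8 + 385/8
 = 405/2
Net = 405/2 - 156 = 93/2

46.5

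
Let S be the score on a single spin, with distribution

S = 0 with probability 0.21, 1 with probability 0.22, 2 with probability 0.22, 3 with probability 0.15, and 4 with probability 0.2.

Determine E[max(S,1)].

E[max(S,1)] = Σ max(s,1)·P(S=s)
 = 1·0.21 + 1·0.22 + 2·0.22 + 3·0.15 + 4·0.2
 = 0.21 + 0.22 + 0.44 + 0.45 + 0.8
 = 2.12

2.12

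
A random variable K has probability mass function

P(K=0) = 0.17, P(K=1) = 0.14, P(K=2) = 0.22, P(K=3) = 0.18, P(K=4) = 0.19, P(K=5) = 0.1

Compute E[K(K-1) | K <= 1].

P(K <= 1) = 0.17 + 0.14 = 0.31.
E[K(K-1) | K <= 1] = [0·0.17 + 0·0.14] / 0.31
 = 0 / 0.31
 = 0

0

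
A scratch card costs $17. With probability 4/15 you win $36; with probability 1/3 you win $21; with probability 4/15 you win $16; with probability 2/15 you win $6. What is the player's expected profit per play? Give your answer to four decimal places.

4.6667

E[payout] = 36·4/15 + 21·1/3 + 16·4/15 + 6·2/15
 = 48/5 + 7 + 64/15 + 4/5
 = 65/3
Net = 65/3 - 17 = 14/3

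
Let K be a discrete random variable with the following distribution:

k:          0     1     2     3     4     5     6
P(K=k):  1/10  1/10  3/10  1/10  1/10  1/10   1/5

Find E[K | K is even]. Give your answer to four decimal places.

3.1429

P(K is even) = 1/10 + 3/10 + 1/10 + 1/5 = 7/10.
E[K | K is even] = [0·1/10 + 2·3/10 + 4·1/10 + 6·1/5] / (7/10)
 = 11/5 / (7/10)
 = 22/7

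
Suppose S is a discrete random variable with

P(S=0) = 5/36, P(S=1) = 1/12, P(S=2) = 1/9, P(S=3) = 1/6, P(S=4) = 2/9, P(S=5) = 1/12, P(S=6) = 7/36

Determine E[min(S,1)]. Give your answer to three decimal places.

0.861

E[min(S,1)] = Σ min(s,1)·P(S=s)
 = 0·5/36 + 1·1/12 + 1·1/9 + 1·1/6 + 1·2/9 + 1·1/12 + 1·7/36
 = 0 + 1/12 + 1/9 + 1/6 + 2/9 + 1/12 + 7/36
 = 31/36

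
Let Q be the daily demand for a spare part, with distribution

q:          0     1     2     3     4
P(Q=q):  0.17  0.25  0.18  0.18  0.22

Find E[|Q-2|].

1.21

E[|Q-2|] = Σ |q-2|·P(Q=q)
 = 2·0.17 + 1·0.25 + 0·0.18 + 1·0.18 + 2·0.22
 = 0.34 + 0.25 + 0 + 0.18 + 0.44
 = 1.21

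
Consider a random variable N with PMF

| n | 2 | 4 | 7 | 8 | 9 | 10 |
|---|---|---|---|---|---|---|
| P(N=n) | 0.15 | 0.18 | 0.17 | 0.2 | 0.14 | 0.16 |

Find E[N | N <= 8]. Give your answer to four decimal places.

5.4429

P(N <= 8) = 0.15 + 0.18 + 0.17 + 0.2 = 0.7.
E[N | N <= 8] = [2·0.15 + 4·0.18 + 7·0.17 + 8·0.2] / 0.7
 = 3.81 / 0.7
 = 381/70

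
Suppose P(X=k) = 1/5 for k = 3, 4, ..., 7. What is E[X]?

E[X] = Σ x·P(X=x)
 = 3·1/5 + 4·1/5 + 5·1/5 + 6·1/5 + 7·1/5
 = 3/5 + 4/5 + 1 + 6/5 + 7/5
 = 5

5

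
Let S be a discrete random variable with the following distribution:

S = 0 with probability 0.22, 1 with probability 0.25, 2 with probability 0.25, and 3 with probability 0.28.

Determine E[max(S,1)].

1.81

E[max(S,1)] = Σ max(s,1)·P(S=s)
 = 1·0.22 + 1·0.25 + 2·0.25 + 3·0.28
 = 0.22 + 0.25 + 0.5 + 0.84
 = 1.81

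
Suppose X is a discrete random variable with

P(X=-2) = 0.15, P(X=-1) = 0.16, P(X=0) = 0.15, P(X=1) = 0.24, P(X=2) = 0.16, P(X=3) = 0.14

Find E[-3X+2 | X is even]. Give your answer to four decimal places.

1.8696

P(X is even) = 0.15 + 0.15 + 0.16 = 0.46.
E[-3X+2 | X is even] = [8·0.15 + 2·0.15 + (-4)·0.16] / 0.46
 = 0.86 / 0.46
 = 43/23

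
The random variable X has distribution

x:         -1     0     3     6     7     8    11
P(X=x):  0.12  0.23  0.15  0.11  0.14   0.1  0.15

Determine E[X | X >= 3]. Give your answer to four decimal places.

6.9846

P(X >= 3) = 0.15 + 0.11 + 0.14 + 0.1 + 0.15 = 0.65.
E[X | X >= 3] = [3·0.15 + 6·0.11 + 7·0.14 + 8·0.1 + 11·0.15] / 0.65
 = 4.54 / 0.65
 = 454/65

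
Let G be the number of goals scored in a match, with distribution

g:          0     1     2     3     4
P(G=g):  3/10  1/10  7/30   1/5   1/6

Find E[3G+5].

E[3G+5] = Σ (3g+5)·P(G=g)
 = 5·3/10 + 8·1/10 + 11·7/30 + 14·1/5 + 17·1/6
 = 3/2 + 4/5 + 77/30 + 14/5 + 17/6
 = 21/2

10.5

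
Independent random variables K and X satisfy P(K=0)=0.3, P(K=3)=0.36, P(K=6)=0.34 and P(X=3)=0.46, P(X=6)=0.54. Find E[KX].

E[KX] = Σ_k Σ_x kx · P(K=k)P(X=x)
 = 0·0.138 + 0·0.162 + 9·0.1656 + 18·0.1944 + 18·0.1564 + 36·0.1836
 = 0 + 0 + 1.4904 + 3.4992 + 2.8152 + 6.6096
 = 14.4144

14.4144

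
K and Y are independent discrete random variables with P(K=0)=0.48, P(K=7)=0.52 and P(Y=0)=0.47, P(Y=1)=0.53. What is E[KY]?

1.9292

E[KY] = Σ_k Σ_y ky · P(K=k)P(Y=y)
 = 0·0.2256 + 0·0.2544 + 0·0.2444 + 7·0.2756
 = 0 + 0 + 0 + 1.9292
 = 1.9292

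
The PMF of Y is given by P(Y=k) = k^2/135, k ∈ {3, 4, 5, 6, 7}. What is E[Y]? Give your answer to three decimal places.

5.741

E[Y] = Σ y·P(Y=y)
 = 3·1/15 + 4·16/135 + 5·5/27 + 6·4/15 + 7·49/135
 = 1/5 + 64/135 + 25/27 + 8/5 + 343/135
 = 155/27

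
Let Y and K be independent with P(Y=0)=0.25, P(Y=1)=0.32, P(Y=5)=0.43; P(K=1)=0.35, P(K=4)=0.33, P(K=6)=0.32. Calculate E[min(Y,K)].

1.7261

E[min(Y,K)] = Σ_y Σ_k min(y,k) · P(Y=y)P(K=k)
 = 0·0.0875 + 0·0.0825 + 0·0.08 + 1·0.112 + 1·0.1056 + 1·0.1024 + 1·0.1505 + 4·0.1419 + 5·0.1376
 = 0 + 0 + 0 + 0.112 + 0.1056 + 0.1024 + 0.1505 + 0.5676 + 0.688
 = 1.7261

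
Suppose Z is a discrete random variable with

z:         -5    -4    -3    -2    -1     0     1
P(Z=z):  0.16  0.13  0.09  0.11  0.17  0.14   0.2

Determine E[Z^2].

7.7

E[Z^2] = Σ z^2·P(Z=z)
 = 25·0.16 + 16·0.13 + 9·0.09 + 4·0.11 + 1·0.17 + 0·0.14 + 1·0.2
 = 4 + 2.08 + 0.81 + 0.44 + 0.17 + 0 + 0.2
 = 7.7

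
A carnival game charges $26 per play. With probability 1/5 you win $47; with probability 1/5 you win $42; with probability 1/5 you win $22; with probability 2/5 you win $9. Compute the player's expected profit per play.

-0.2

E[payout] = 47·1/5 + 42·1/5 + 22·1/5 + 9·2/5
 = 47/5 + 42/5 + 22/5 + 18/5
 = 129/5
Net = 129/5 - 26 = -1/5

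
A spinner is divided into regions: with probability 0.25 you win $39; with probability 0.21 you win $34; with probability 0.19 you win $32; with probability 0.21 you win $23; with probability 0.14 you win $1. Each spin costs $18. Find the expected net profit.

E[payout] = 39·0.25 + 34·0.21 + 32·0.19 + 23·0.21 + 1·0.14
 = 9.75 + 7.14 + 6.08 + 4.83 + 0.14
 = 27.94
Net = 27.94 - 18 = 9.94

9.94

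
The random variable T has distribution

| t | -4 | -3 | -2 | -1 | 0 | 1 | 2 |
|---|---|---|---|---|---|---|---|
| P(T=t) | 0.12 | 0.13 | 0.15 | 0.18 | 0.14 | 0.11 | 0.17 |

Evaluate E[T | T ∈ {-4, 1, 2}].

P(T ∈ {-4, 1, 2}) = 0.12 + 0.11 + 0.17 = 0.4.
E[T | T ∈ {-4, 1, 2}] = [(-4)·0.12 + 1·0.11 + 2·0.17] / 0.4
 = -0.03 / 0.4
 = -3/40

-0.075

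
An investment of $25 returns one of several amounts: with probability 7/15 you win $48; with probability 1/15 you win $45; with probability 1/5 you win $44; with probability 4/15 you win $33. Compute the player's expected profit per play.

18

E[payout] = 48·7/15 + 45·1/15 + 44·1/5 + 33·4/15
 = 112/5 + 3 + 44/5 + 44/5
 = 43
Net = 43 - 25 = 18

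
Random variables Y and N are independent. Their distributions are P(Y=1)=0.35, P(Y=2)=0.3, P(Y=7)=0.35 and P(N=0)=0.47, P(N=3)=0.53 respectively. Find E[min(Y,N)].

1.06

E[min(Y,N)] = Σ_y Σ_n min(y,n) · P(Y=y)P(N=n)
 = 0·0.1645 + 1·0.1855 + 0·0.141 + 2·0.159 + 0·0.1645 + 3·0.1855
 = 0 + 0.1855 + 0 + 0.318 + 0 + 0.5565
 = 1.06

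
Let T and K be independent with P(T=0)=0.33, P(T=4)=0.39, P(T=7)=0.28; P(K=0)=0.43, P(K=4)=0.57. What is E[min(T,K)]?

1.5276

E[min(T,K)] = Σ_t Σ_k min(t,k) · P(T=t)P(K=k)
 = 0·0.1419 + 0·0.1881 + 0·0.1677 + 4·0.2223 + 0·0.1204 + 4·0.1596
 = 0 + 0 + 0 + 0.8892 + 0 + 0.6384
 = 1.5276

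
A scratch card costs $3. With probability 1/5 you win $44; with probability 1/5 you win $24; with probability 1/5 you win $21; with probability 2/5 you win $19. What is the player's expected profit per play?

22.4

E[payout] = 44·1/5 + 24·1/5 + 21·1/5 + 19·2/5
 = 44/5 + 24/5 + 21/5 + 38/5
 = 127/5
Net = 127/5 - 3 = 112/5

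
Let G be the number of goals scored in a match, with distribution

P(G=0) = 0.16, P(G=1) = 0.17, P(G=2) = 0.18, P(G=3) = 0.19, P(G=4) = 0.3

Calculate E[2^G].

E[2^G] = Σ 2^g·P(G=g)
 = 1·0.16 + 2·0.17 + 4·0.18 + 8·0.19 + 16·0.3
 = 0.16 + 0.34 + 0.72 + 1.52 + 4.8
 = 7.54

7.54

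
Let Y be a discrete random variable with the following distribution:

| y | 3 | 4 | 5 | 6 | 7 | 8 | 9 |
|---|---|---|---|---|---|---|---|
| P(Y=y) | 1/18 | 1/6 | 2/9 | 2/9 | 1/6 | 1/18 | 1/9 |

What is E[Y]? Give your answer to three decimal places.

E[Y] = Σ y·P(Y=y)
 = 3·1/18 + 4·1/6 + 5·2/9 + 6·2/9 + 7·1/6 + 8·1/18 + 9·1/9
 = 1/6 + 2/3 + 10/9 + 4/3 + 7/6 + 4/9 + 1
 = 53/9

5.889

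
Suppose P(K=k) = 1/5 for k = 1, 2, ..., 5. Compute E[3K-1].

E[3K-1] = Σ (3k-1)·P(K=k)
 = 2·1/5 + 5·1/5 + 8·1/5 + 11·1/5 + 14·1/5
 = 2/5 + 1 + 8/5 + 11/5 + 14/5
 = 8

8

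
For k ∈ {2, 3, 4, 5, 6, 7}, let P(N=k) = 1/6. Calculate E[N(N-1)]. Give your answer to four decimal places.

18.6667

E[N(N-1)] = Σ n(n-1)·P(N=n)
 = 2·1/6 + 6·1/6 + 12·1/6 + 20·1/6 + 30·1/6 + 42·1/6
 = 1/3 + 1 + 2 + 10/3 + 5 + 7
 = 56/3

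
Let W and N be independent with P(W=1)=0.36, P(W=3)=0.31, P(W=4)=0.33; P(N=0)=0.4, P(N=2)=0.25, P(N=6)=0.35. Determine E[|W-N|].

E[|W-N|] = Σ_w Σ_n |w-n| · P(W=w)P(N=n)
 = 1·0.144 + 1·0.09 + 5·0.126 + 3·0.124 + 1·0.0775 + 3·0.1085 + 4·0.132 + 2·0.0825 + 2·0.1155
 = 0.144 + 0.09 + 0.63 + 0.372 + 0.0775 + 0.3255 + 0.528 + 0.165 + 0.231
 = 2.563

2.563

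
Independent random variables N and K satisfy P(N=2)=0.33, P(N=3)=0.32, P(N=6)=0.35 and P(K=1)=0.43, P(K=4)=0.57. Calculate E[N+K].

6.43

E[N+K] = Σ_n Σ_k (n+k) · P(N=n)P(K=k)
 = 3·0.1419 + 6·0.1881 + 4·0.1376 + 7·0.1824 + 7·0.1505 + 10·0.1995
 = 0.4257 + 1.1286 + 0.5504 + 1.2768 + 1.0535 + 1.995
 = 6.43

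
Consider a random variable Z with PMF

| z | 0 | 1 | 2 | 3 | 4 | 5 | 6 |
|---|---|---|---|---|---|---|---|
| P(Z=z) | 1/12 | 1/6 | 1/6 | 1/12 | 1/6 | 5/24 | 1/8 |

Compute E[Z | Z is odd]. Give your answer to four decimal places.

3.1818

P(Z is odd) = 1/6 + 1/12 + 5/24 = 11/24.
E[Z | Z is odd] = [1·1/6 + 3·1/12 + 5·5/24] / (11/24)
 = 35/24 / (11/24)
 = 35/11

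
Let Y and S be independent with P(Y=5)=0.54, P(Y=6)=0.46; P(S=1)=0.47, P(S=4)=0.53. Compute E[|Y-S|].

2.87

E[|Y-S|] = Σ_y Σ_s |y-s| · P(Y=y)P(S=s)
 = 4·0.2538 + 1·0.2862 + 5·0.2162 + 2·0.2438
 = 1.0152 + 0.2862 + 1.081 + 0.4876
 = 2.87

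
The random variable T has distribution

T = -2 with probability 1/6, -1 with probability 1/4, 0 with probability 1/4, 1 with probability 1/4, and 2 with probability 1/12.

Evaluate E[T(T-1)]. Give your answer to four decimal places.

E[T(T-1)] = Σ t(t-1)·P(T=t)
 = 6·1/6 + 2·1/4 + 0·1/4 + 0·1/4 + 2·1/12
 = 1 + 1/2 + 0 + 0 + 1/6
 = 5/3

1.6667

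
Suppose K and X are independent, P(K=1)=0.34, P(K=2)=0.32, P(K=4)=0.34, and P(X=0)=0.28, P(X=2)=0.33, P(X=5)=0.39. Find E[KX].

6.1074

E[KX] = Σ_k Σ_x kx · P(K=k)P(X=x)
 = 0·0.0952 + 2·0.1122 + 5·0.1326 + 0·0.0896 + 4·0.1056 + 10·0.1248 + 0·0.0952 + 8·0.1122 + 20·0.1326
 = 0 + 0.2244 + 0.663 + 0 + 0.4224 + 1.248 + 0 + 0.8976 + 2.652
 = 6.1074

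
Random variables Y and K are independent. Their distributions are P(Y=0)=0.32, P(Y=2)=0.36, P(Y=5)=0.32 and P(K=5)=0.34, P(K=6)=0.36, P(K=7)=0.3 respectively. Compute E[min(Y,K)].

2.32

E[min(Y,K)] = Σ_y Σ_k min(y,k) · P(Y=y)P(K=k)
 = 0·0.1088 + 0·0.1152 + 0·0.096 + 2·0.1224 + 2·0.1296 + 2·0.108 + 5·0.1088 + 5·0.1152 + 5·0.096
 = 0 + 0 + 0 + 0.2448 + 0.2592 + 0.216 + 0.544 + 0.576 + 0.48
 = 2.32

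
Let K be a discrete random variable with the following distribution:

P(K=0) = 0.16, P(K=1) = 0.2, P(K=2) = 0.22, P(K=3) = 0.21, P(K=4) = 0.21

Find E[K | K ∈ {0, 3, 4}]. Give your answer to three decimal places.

2.534

P(K ∈ {0, 3, 4}) = 0.16 + 0.21 + 0.21 = 0.58.
E[K | K ∈ {0, 3, 4}] = [0·0.16 + 3·0.21 + 4·0.21] / 0.58
 = 1.47 / 0.58
 = 147/58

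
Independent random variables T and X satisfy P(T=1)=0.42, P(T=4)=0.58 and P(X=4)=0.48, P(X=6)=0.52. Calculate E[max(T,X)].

5.04

E[max(T,X)] = Σ_t Σ_x max(t,x) · P(T=t)P(X=x)
 = 4·0.2016 + 6·0.2184 + 4·0.2784 + 6·0.3016
 = 0.8064 + 1.3104 + 1.1136 + 1.8096
 = 5.04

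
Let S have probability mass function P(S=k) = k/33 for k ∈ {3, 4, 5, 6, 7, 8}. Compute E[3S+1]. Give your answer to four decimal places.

E[3S+1] = Σ (3s+1)·P(S=s)
 = 10·1/11 + 13·4/33 + 16·5/33 + 19·2/11 + 22·7/33 + 25·8/33
 = 10/11 + 52/33 + 80/33 + 38/11 + 14/3 + 200/33
 = 210/11

19.0909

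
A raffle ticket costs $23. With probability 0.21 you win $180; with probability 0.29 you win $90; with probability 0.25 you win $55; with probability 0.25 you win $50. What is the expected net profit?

67.15

E[payout] = 180·0.21 + 90·0.29 + 55·0.25 + 50·0.25
 = 37.8 + 26.1 + 13.75 + 12.5
 = 90.15
Net = 90.15 - 23 = 67.15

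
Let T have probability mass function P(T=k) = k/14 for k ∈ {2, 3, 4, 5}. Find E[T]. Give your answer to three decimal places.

3.857

E[T] = Σ t·P(T=t)
 = 2·1/7 + 3·3/14 + 4·2/7 + 5·5/14
 = 2/7 + 9/14 + 8/7 + 25/14
 = 27/7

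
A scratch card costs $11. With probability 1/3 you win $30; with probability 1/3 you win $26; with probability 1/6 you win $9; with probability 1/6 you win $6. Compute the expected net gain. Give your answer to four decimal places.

10.1667

E[payout] = 30·1/3 + 26·1/3 + 9·1/6 + 6·1/6
 = 10 + 26/3 + 3/2 + 1
 = 127/6
Net = 127/6 - 11 = 61/6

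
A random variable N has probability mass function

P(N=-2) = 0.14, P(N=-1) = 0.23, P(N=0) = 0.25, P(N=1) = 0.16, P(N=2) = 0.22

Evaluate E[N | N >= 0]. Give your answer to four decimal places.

0.9524

P(N >= 0) = 0.25 + 0.16 + 0.22 = 0.63.
E[N | N >= 0] = [0·0.25 + 1·0.16 + 2·0.22] / 0.63
 = 0.6 / 0.63
 = 20/21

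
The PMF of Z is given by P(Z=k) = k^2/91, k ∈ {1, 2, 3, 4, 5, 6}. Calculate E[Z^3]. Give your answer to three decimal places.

134.077

E[Z^3] = Σ z^3·P(Z=z)
 = 1·1/91 + 8·4/91 + 27·9/91 + 64·16/91 + 125·25/91 + 216·36/91
 = 1/91 + 32/91 + 243/91 + 1024/91 + 3125/91 + 7776/91
 = 1743/13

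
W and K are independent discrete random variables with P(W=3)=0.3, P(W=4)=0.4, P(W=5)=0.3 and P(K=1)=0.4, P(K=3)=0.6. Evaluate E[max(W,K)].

4

E[max(W,K)] = Σ_w Σ_k max(w,k) · P(W=w)P(K=k)
 = 3·0.12 + 3·0.18 + 4·0.16 + 4·0.24 + 5·0.12 + 5·0.18
 = 0.36 + 0.54 + 0.64 + 0.96 + 0.6 + 0.9
 = 4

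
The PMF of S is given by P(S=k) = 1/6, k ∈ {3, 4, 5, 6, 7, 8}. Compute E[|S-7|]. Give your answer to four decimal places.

1.8333

E[|S-7|] = Σ |s-7|·P(S=s)
 = 4·1/6 + 3·1/6 + 2·1/6 + 1·1/6 + 0·1/6 + 1·1/6
 = 2/3 + 1/2 + 1/3 + 1/6 + 0 + 1/6
 = 11/6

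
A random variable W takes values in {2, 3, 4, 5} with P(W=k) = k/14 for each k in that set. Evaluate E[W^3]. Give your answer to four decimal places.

69.8571

E[W^3] = Σ w^3·P(W=w)
 = 8·1/7 + 27·3/14 + 64·2/7 + 125·5/14
 = 8/7 + 81/14 + 128/7 + 625/14
 = 489/7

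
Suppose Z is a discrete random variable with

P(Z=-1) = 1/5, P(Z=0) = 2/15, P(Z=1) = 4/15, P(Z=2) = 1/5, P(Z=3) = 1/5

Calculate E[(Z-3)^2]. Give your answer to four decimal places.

E[(Z-3)^2] = Σ (z-3)^2·P(Z=z)
 = 16·1/5 + 9·2/15 + 4·4/15 + 1·1/5 + 0·1/5
 = 16/5 + 6/5 + 16/15 + 1/5 + 0
 = 17/3

5.6667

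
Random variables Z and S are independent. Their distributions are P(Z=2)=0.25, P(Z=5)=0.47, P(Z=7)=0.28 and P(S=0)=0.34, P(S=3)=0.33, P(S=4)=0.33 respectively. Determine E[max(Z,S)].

5.0575

E[max(Z,S)] = Σ_z Σ_s max(z,s) · P(Z=z)P(S=s)
 = 2·0.085 + 3·0.0825 + 4·0.0825 + 5·0.1598 + 5·0.1551 + 5·0.1551 + 7·0.0952 + 7·0.0924 + 7·0.0924
 = 0.17 + 0.2475 + 0.33 + 0.799 + 0.7755 + 0.7755 + 0.6664 + 0.6468 + 0.6468
 = 5.0575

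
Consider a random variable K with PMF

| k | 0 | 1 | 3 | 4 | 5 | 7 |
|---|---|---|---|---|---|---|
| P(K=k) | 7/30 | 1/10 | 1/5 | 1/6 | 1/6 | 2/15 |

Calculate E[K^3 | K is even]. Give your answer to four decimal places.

P(K is even) = 7/30 + 1/6 = 2/5.
E[K^3 | K is even] = [0·7/30 + 64·1/6] / (2/5)
 = 32/3 / (2/5)
 = 80/3

26.6667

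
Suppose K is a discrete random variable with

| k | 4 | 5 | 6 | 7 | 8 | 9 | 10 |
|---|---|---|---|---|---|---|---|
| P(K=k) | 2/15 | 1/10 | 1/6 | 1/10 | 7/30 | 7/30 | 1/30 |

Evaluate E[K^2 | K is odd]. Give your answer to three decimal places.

60.692

P(K is odd) = 1/10 + 1/10 + 7/30 = 13/30.
E[K^2 | K is odd] = [25·1/10 + 49·1/10 + 81·7/30] / (13/30)
 = 263/10 / (13/30)
 = 789/13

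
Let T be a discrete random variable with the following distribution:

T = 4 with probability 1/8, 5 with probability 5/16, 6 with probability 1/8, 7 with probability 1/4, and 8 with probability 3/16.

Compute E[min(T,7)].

E[min(T,7)] = Σ min(t,7)·P(T=t)
 = 4·1/8 + 5·5/16 + 6·1/8 + 7·1/4 + 7·3/16
 = 1/2 + 25/16 + 3/4 + 7/4 + 21/16
 = 47/8

5.875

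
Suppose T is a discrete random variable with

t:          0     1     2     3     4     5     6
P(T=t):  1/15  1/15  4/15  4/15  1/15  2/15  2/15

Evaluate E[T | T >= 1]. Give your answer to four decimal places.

3.3571

P(T >= 1) = 1/15 + 4/15 + 4/15 + 1/15 + 2/15 + 2/15 = 14/15.
E[T | T >= 1] = [1·1/15 + 2·4/15 + 3·4/15 + 4·1/15 + 5·2/15 + 6·2/15] / (14/15)
 = 47/15 / (14/15)
 = 47/14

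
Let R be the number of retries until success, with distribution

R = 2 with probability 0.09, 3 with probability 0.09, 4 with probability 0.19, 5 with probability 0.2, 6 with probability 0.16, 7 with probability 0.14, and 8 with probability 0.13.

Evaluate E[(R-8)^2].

E[(R-8)^2] = Σ (r-8)^2·P(R=r)
 = 36·0.09 + 25·0.09 + 16·0.19 + 9·0.2 + 4·0.16 + 1·0.14 + 0·0.13
 = 3.24 + 2.25 + 3.04 + 1.8 + 0.64 + 0.14 + 0
 = 11.11

11.11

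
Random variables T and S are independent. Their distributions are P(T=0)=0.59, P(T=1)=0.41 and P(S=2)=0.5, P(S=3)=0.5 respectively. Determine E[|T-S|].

2.09

E[|T-S|] = Σ_t Σ_s |t-s| · P(T=t)P(S=s)
 = 2·0.295 + 3·0.295 + 1·0.205 + 2·0.205
 = 0.59 + 0.885 + 0.205 + 0.41
 = 2.09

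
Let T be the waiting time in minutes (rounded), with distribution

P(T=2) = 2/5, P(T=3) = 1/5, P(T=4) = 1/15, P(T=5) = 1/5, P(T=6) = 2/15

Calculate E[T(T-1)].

E[T(T-1)] = Σ t(t-1)·P(T=t)
 = 2·2/5 + 6·1/5 + 12·1/15 + 20·1/5 + 30·2/15
 = 4/5 + 6/5 + 4/5 + 4 + 4
 = 54/5

10.8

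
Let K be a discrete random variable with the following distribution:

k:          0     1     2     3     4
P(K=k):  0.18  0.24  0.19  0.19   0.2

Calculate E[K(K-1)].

3.92

E[K(K-1)] = Σ k(k-1)·P(K=k)
 = 0·0.18 + 0·0.24 + 2·0.19 + 6·0.19 + 12·0.2
 = 0 + 0 + 0.38 + 1.14 + 2.4
 = 3.92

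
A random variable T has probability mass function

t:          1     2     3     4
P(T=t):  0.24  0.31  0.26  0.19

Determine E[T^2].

E[T^2] = Σ t^2·P(T=t)
 = 1·0.24 + 4·0.31 + 9·0.26 + 16·0.19
 = 0.24 + 1.24 + 2.34 + 3.04
 = 6.86

6.86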